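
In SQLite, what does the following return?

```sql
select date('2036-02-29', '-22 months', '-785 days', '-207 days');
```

Adding -22 months to 2036-02-29 gives 2034-04-29.
Applying '-785 days' to 2034-04-29: counting 785 days back gives 2032-03-05.
Applying '-207 days' to 2032-03-05: counting 207 days back gives 2031-08-11.

2031-08-11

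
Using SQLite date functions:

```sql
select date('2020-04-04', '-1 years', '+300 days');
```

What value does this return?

2020-01-29

Adding -1 year to 2020-04-04 gives 2019-04-04.
Applying '+300 days' to 2019-04-04: counting 300 days forward gives 2020-01-29.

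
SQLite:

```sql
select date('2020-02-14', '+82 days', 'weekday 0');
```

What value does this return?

Applying '+82 days' to 2020-02-14: counting 82 days forward gives 2020-05-06.
`weekday 0` advances to the next Sunday; 2020-05-06 is a Wednesday, so it moves forward to 2020-05-10.

2020-05-10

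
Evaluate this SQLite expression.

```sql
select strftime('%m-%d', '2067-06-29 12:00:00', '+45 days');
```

First apply '+45 days': 2067-06-29 12:00:00 → 2067-08-13 12:00:00.
`%m-%d` extracts the month-day: 08-13.

08-13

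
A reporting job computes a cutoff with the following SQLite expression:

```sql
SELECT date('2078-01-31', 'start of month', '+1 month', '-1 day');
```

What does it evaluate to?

`start of month` rewinds 2078-01-31 to 2078-01-01.
Adding +1 month to 2078-01-01 gives 2078-02-01.
Going back 1 day from 2078-02-01 reaches 2078-01-31 (last day of January, 31 days).

2078-01-31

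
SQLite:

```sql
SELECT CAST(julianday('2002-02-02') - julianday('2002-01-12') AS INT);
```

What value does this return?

19 days remain in January 2002 after the 12th (31 − 12).
Then 2 days into February 2002.
Total: 19 + 2 = 21.

21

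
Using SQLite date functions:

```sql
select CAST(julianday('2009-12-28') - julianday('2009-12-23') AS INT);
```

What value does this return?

5

Both dates are in December 2009: 28 − 23 = 5.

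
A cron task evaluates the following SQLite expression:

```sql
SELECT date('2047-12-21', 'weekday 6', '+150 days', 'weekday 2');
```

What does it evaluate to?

2048-05-19

`weekday 6` advances to the next Saturday; 2047-12-21 is already a Saturday, so it stays at 2047-12-21.
Applying '+150 days' to 2047-12-21: counting 150 days forward gives 2048-05-19.
`weekday 2` advances to the next Tuesday; 2048-05-19 is already a Tuesday, so it stays at 2048-05-19.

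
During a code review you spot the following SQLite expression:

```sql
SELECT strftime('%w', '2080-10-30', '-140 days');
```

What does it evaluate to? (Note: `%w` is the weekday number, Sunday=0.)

3

First apply '-140 days': 2080-10-30 → 2080-06-12.
2080-06-12 is a Wednesday; with Sunday=0 that is 3.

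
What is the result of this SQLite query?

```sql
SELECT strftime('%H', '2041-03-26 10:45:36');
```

10

`%H` extracts the 2-digit hour (00-23): 10.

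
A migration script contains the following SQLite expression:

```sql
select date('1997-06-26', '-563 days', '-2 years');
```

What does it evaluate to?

1993-12-11

Applying '-563 days' to 1997-06-26: counting 563 days back gives 1995-12-11.
Adding -2 years to 1995-12-11 gives 1993-12-11.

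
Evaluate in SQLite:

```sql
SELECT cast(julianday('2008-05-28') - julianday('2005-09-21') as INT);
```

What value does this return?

9 days remain in September 2005 after the 21st (30 − 21).
Full months from October 2005 through April 2008 contribute their day counts.
Then 28 days into May 2008.
Total: 9 + 31 + 30 + 31 + 31 + 28 + 31 + 30 + 31 + 30 + 31 + 31 + 30 + 31 + 30 + 31 + 31 + 28 + 31 + 30 + 31 + 30 + 31 + 31 + 30 + 31 + 30 + 31 + 31 + 29 + 31 + 30 + 28 = 980.

980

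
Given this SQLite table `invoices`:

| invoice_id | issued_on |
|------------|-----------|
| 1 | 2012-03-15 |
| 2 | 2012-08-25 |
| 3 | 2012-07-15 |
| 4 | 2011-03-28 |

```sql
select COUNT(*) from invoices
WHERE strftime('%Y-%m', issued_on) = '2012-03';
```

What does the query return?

1

Rows with year-month 2012-03: 2012-03-15 → 1.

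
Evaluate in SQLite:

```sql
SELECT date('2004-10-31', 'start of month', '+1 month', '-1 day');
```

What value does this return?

2004-10-31

`start of month` rewinds 2004-10-31 to 2004-10-01.
Adding +1 month to 2004-10-01 gives 2004-11-01.
Going back 1 day from 2004-11-01 reaches 2004-10-31 (last day of October, 31 days).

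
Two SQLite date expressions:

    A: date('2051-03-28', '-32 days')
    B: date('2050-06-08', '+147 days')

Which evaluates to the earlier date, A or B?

A = 2051-02-24.
B = 2050-11-02.
B is earlier.

B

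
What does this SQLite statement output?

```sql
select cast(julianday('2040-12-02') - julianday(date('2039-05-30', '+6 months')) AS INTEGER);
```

Adding +6 months to 2039-05-30 gives 2039-11-30.
0 days remain in November 2039 after the 30th (30 − 30).
Full months from December 2039 through November 2040 contribute their day counts.
Then 2 days into December 2040.
Total: 0 + 31 + 31 + 29 + 31 + 30 + 31 + 30 + 31 + 31 + 30 + 31 + 30 + 2 = 368.

368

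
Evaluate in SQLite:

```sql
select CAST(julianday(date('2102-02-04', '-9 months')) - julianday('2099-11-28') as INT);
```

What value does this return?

522

Adding -9 months to 2102-02-04 gives 2101-05-04.
2 days remain in November 2099 after the 28th (30 − 28).
Full months from December 2099 through April 2101 contribute their day counts.
Then 4 days into May 2101.
Total: 2 + 31 + 31 + 28 + 31 + 30 + 31 + 30 + 31 + 31 + 30 + 31 + 30 + 31 + 31 + 28 + 31 + 30 + 4 = 522.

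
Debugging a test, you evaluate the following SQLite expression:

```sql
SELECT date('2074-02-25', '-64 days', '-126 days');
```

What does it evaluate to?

2073-08-19

Applying '-64 days' to 2074-02-25: counting 64 days back gives 2073-12-23.
Applying '-126 days' to 2073-12-23: counting 126 days back gives 2073-08-19.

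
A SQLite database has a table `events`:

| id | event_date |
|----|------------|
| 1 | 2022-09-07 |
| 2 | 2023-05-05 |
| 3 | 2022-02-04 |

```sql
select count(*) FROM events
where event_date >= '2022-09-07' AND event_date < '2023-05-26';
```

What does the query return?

Rows in [2022-09-07, 2023-05-26): 2022-09-07, 2023-05-05 → 2 rows.

2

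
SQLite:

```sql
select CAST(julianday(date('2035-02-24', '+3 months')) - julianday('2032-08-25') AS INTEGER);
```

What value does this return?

1002

Adding +3 months to 2035-02-24 gives 2035-05-24.
6 days remain in August 2032 after the 25th (31 − 25).
Full months from September 2032 through April 2035 contribute their day counts.
Then 24 days into May 2035.
Total: 6 + 30 + 31 + 30 + 31 + 31 + 28 + 31 + 30 + 31 + 30 + 31 + 31 + 30 + 31 + 30 + 31 + 31 + 28 + 31 + 30 + 31 + 30 + 31 + 31 + 30 + 31 + 30 + 31 + 31 + 28 + 31 + 30 + 24 = 1002.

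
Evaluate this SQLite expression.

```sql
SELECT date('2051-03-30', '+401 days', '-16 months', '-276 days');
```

Applying '+401 days' to 2051-03-30: counting 401 days forward gives 2052-05-04.
Adding -16 months to 2052-05-04 gives 2051-01-04.
Applying '-276 days' to 2051-01-04: counting 276 days back gives 2050-04-03.

2050-04-03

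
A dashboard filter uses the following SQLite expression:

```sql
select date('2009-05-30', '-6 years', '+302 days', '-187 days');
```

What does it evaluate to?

2003-09-22

Adding -6 years to 2009-05-30 gives 2003-05-30.
Applying '+302 days' to 2003-05-30: counting 302 days forward gives 2004-03-27.
Applying '-187 days' to 2004-03-27: counting 187 days back gives 2003-09-22.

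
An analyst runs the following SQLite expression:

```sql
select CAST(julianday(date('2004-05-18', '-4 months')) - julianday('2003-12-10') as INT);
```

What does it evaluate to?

Adding -4 months to 2004-05-18 gives 2004-01-18.
21 days remain in December 2003 after the 10th (31 − 10).
Then 18 days into January 2004.
Total: 21 + 18 = 39.

39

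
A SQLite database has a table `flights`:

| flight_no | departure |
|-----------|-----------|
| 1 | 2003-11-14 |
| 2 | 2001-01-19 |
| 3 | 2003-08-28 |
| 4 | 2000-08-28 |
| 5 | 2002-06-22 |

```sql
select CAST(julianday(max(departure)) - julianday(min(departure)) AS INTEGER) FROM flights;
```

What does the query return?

MIN = 2000-08-28, MAX = 2003-11-14.
3 days remain in August 2000 after the 28th (31 − 28).
Full months from September 2000 through October 2003 contribute their day counts.
Then 14 days into November 2003.
Total: 3 + 30 + 31 + 30 + 31 + 31 + 28 + 31 + 30 + 31 + 30 + 31 + 31 + 30 + 31 + 30 + 31 + 31 + 28 + 31 + 30 + 31 + 30 + 31 + 31 + 30 + 31 + 30 + 31 + 31 + 28 + 31 + 30 + 31 + 30 + 31 + 31 + 30 + 31 + 14 = 1173.

1173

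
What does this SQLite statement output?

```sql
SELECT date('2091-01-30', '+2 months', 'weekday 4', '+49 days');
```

2091-05-24

Adding +2 months to 2091-01-30 gives 2091-03-30.
`weekday 4` advances to the next Thursday; 2091-03-30 is a Friday, so it moves forward to 2091-04-05.
Applying '+49 days' to 2091-04-05: counting 49 days forward gives 2091-05-24.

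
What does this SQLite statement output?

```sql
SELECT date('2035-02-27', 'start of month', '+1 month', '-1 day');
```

2035-02-28

`start of month` rewinds 2035-02-27 to 2035-02-01.
Adding +1 month to 2035-02-01 gives 2035-03-01.
Going back 1 day from 2035-03-01 reaches 2035-02-28 (last day of February, 28 days).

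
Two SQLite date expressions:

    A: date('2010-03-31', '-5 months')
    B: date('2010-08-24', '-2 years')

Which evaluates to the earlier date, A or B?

B

A = 2009-10-31.
B = 2008-08-24.
B is earlier.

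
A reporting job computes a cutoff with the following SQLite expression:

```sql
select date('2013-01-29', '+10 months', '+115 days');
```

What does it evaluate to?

Adding +10 months to 2013-01-29 gives 2013-11-29.
Applying '+115 days' to 2013-11-29: counting 115 days forward gives 2014-03-24.

2014-03-24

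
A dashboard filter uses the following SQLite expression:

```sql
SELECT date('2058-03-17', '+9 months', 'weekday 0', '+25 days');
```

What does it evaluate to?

2059-01-16

Adding +9 months to 2058-03-17 gives 2058-12-17.
`weekday 0` advances to the next Sunday; 2058-12-17 is a Tuesday, so it moves forward to 2058-12-22.
December 2058 has 31 days; 9 remain after the 22nd, so 10 days reach 2059-01-01.
Advancing 15 more days within January lands on 2059-01-16.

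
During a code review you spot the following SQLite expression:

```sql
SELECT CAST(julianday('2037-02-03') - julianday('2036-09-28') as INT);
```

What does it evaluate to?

2 days remain in September 2036 after the 28th (30 − 28).
October 2036: 31 days.
November 2036: 30 days.
December 2036: 31 days.
January 2037: 31 days.
Then 3 days into February 2037.
Total: 2 + 31 + 30 + 31 + 31 + 3 = 128.

128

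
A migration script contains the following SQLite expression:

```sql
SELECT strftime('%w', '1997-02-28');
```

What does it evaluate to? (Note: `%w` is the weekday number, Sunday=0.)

5

1997-02-28 is a Friday; with Sunday=0 that is 5.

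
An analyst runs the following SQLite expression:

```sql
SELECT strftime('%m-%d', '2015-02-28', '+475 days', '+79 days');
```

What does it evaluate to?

First apply '+475 days', '+79 days': 2015-02-28 → 2016-09-04.
`%m-%d` extracts the month-day: 09-04.

09-04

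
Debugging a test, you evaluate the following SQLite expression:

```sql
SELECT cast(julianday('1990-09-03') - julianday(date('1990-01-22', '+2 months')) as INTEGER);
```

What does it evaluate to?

Adding +2 months to 1990-01-22 gives 1990-03-22.
9 days remain in March 1990 after the 22nd (31 − 22).
April 1990: 30 days.
May 1990: 31 days.
June 1990: 30 days.
July 1990: 31 days.
August 1990: 31 days.
Then 3 days into September 1990.
Total: 9 + 30 + 31 + 30 + 31 + 31 + 3 = 165.

165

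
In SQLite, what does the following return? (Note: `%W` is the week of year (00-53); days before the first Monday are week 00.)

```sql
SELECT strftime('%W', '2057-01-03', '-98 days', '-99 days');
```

First apply '-98 days', '-99 days': 2057-01-03 → 2056-06-20.
2056-06-20 is a Tuesday. SQLite's %W counts Mondays since the year started; the result is 25.

25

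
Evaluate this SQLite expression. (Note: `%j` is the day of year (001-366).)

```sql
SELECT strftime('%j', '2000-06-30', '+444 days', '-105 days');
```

155

First apply '+444 days', '-105 days': 2000-06-30 → 2001-06-04.
Day-of-year for 2001-06-04: days since 2001-01-01 inclusive = 155, zero-padded to 155.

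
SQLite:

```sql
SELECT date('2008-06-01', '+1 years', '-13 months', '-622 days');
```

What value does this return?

Adding +1 year to 2008-06-01 gives 2009-06-01.
Adding -13 months to 2009-06-01 gives 2008-05-01.
Applying '-622 days' to 2008-05-01: counting 622 days back gives 2006-08-18.

2006-08-18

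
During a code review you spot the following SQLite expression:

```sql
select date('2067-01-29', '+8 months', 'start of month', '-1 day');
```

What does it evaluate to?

2067-08-31

Adding +8 months to 2067-01-29 gives 2067-09-29.
`start of month` rewinds 2067-09-29 to 2067-09-01.
Going back 1 day from 2067-09-01 reaches 2067-08-31 (last day of August, 31 days).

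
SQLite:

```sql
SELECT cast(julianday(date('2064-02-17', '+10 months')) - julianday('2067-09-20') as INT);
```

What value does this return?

-1007

Adding +10 months to 2064-02-17 gives 2064-12-17.
14 days remain in December 2064 after the 17th (31 − 17).
Full months from January 2065 through August 2067 contribute their day counts.
Then 20 days into September 2067.
Total: 14 + 31 + 28 + 31 + 30 + 31 + 30 + 31 + 31 + 30 + 31 + 30 + 31 + 31 + 28 + 31 + 30 + 31 + 30 + 31 + 31 + 30 + 31 + 30 + 31 + 31 + 28 + 31 + 30 + 31 + 30 + 31 + 31 + 20 = 1007.
The subtraction is earlier − later, so the result is −1007 → -1007.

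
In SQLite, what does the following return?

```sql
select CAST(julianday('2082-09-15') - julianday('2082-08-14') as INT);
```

32

17 days remain in August 2082 after the 14th (31 − 14).
Then 15 days into September 2082.
Total: 17 + 15 = 32.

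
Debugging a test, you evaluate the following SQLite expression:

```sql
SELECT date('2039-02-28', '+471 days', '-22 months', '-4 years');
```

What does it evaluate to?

2034-08-13

Applying '+471 days' to 2039-02-28: counting 471 days forward gives 2040-06-13.
Adding -22 months to 2040-06-13 gives 2038-08-13.
Adding -4 years to 2038-08-13 gives 2034-08-13.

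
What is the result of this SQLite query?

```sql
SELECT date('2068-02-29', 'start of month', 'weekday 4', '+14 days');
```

2068-02-16

`start of month` rewinds 2068-02-29 to 2068-02-01.
`weekday 4` advances to the next Thursday; 2068-02-01 is a Wednesday, so it moves forward to 2068-02-02.
Advancing 14 more days within February lands on 2068-02-16.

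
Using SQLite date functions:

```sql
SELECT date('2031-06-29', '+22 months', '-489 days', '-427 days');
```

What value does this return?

2030-10-26

Adding +22 months to 2031-06-29 gives 2033-04-29.
Applying '-489 days' to 2033-04-29: counting 489 days back gives 2031-12-27.
Applying '-427 days' to 2031-12-27: counting 427 days back gives 2030-10-26.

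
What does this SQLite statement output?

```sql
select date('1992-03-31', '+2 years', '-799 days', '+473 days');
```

1993-05-09

Adding +2 years to 1992-03-31 gives 1994-03-31.
Applying '-799 days' to 1994-03-31: counting 799 days back gives 1992-01-22.
Applying '+473 days' to 1992-01-22: counting 473 days forward gives 1993-05-09.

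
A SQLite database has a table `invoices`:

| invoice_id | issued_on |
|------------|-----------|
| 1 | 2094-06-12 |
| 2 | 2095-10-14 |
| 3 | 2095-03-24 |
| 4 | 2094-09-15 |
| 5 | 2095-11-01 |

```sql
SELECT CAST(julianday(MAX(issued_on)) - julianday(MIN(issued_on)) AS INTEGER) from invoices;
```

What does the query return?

507

MIN = 2094-06-12, MAX = 2095-11-01.
18 days remain in June 2094 after the 12th (30 − 12).
Full months from July 2094 through October 2095 contribute their day counts.
Then 1 day into November 2095.
Total: 18 + 31 + 31 + 30 + 31 + 30 + 31 + 31 + 28 + 31 + 30 + 31 + 30 + 31 + 31 + 30 + 31 + 1 = 507.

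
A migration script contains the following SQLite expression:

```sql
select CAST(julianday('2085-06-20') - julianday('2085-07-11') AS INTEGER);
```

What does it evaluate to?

10 days remain in June 2085 after the 20th (30 − 20).
Then 11 days into July 2085.
Total: 10 + 11 = 21.
The subtraction is earlier − later, so the result is −21 → -21.

-21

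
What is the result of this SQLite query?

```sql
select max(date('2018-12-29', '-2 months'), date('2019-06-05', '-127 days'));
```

date('2018-12-29', '-2 months') → 2018-10-29.
date('2019-06-05', '-127 days') → 2019-01-29.
Later of the two is 2019-01-29.

2019-01-29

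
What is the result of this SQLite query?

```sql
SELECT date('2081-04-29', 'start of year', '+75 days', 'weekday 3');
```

2081-03-19

`start of year` rewinds 2081-04-29 to 2081-01-01.
Applying '+75 days' to 2081-01-01: counting 75 days forward gives 2081-03-17.
`weekday 3` advances to the next Wednesday; 2081-03-17 is a Monday, so it moves forward to 2081-03-19.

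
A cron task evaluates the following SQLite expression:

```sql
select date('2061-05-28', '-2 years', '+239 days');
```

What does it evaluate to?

2060-01-22

Adding -2 years to 2061-05-28 gives 2059-05-28.
Applying '+239 days' to 2059-05-28: counting 239 days forward gives 2060-01-22.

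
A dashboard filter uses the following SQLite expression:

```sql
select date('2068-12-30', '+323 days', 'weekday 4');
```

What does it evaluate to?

2069-11-21

Applying '+323 days' to 2068-12-30: counting 323 days forward gives 2069-11-18.
`weekday 4` advances to the next Thursday; 2069-11-18 is a Monday, so it moves forward to 2069-11-21.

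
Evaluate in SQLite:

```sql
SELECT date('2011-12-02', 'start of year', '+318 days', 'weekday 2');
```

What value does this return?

`start of year` rewinds 2011-12-02 to 2011-01-01.
Applying '+318 days' to 2011-01-01: counting 318 days forward gives 2011-11-15.
`weekday 2` advances to the next Tuesday; 2011-11-15 is already a Tuesday, so it stays at 2011-11-15.

2011-11-15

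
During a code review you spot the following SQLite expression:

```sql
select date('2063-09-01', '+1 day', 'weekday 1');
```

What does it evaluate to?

Advancing 1 more day within September lands on 2063-09-02.
`weekday 1` advances to the next Monday; 2063-09-02 is a Sunday, so it moves forward to 2063-09-03.

2063-09-03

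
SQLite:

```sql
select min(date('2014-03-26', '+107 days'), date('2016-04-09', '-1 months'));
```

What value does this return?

date('2014-03-26', '+107 days') → 2014-07-11.
date('2016-04-09', '-1 months') → 2016-03-09.
Earlier of the two is 2014-07-11.

2014-07-11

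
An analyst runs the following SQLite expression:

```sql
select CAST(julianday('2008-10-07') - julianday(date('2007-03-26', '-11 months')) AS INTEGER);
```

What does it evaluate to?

895

Adding -11 months to 2007-03-26 gives 2006-04-26.
4 days remain in April 2006 after the 26th (30 − 26).
Full months from May 2006 through September 2008 contribute their day counts.
Then 7 days into October 2008.
Total: 4 + 31 + 30 + 31 + 31 + 30 + 31 + 30 + 31 + 31 + 28 + 31 + 30 + 31 + 30 + 31 + 31 + 30 + 31 + 30 + 31 + 31 + 29 + 31 + 30 + 31 + 30 + 31 + 31 + 30 + 7 = 895.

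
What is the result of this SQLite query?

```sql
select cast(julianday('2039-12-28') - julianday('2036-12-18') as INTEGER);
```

13 days remain in December 2036 after the 18th (31 − 18).
Full months from January 2037 through November 2039 contribute their day counts.
Then 28 days into December 2039.
Total: 13 + 31 + 28 + 31 + 30 + 31 + 30 + 31 + 31 + 30 + 31 + 30 + 31 + 31 + 28 + 31 + 30 + 31 + 30 + 31 + 31 + 30 + 31 + 30 + 31 + 31 + 28 + 31 + 30 + 31 + 30 + 31 + 31 + 30 + 31 + 30 + 28 = 1105.

1105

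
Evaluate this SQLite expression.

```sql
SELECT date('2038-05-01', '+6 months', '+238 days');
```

Adding +6 months to 2038-05-01 gives 2038-11-01.
Applying '+238 days' to 2038-11-01: counting 238 days forward gives 2039-06-27.

2039-06-27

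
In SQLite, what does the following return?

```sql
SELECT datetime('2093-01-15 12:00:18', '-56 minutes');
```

-56 minutes from 2093-01-15 12:00:18 is 2093-01-15 11:04:18.

2093-01-15 11:04:18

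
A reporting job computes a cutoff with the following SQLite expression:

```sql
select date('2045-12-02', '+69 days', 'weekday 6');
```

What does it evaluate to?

2046-02-10

Applying '+69 days' to 2045-12-02: counting 69 days forward gives 2046-02-09.
`weekday 6` advances to the next Saturday; 2046-02-09 is a Friday, so it moves forward to 2046-02-10.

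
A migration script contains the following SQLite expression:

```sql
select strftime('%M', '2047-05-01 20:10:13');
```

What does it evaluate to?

10

`%M` extracts the 2-digit minute: 10.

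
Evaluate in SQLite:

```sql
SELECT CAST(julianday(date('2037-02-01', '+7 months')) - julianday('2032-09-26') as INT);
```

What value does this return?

Adding +7 months to 2037-02-01 gives 2037-09-01.
4 days remain in September 2032 after the 26th (30 − 26).
Full months from October 2032 through August 2037 contribute their day counts.
Then 1 day into September 2037.
Total: 4 + 31 + 30 + 31 + 31 + 28 + 31 + 30 + 31 + 30 + 31 + 31 + 30 + 31 + 30 + 31 + 31 + 28 + 31 + 30 + 31 + 30 + 31 + 31 + 30 + 31 + 30 + 31 + 31 + 28 + 31 + 30 + 31 + 30 + 31 + 31 + 30 + 31 + 30 + 31 + 31 + 29 + 31 + 30 + 31 + 30 + 31 + 31 + 30 + 31 + 30 + 31 + 31 + 28 + 31 + 30 + 31 + 30 + 31 + 31 + 1 = 1801.

1801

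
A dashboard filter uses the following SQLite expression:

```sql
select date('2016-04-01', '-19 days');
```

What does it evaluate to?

Going back 1 day from 2016-04-01 reaches 2016-03-31 (last day of March, 31 days).
Going back 18 days within March lands on 2016-03-13.

2016-03-13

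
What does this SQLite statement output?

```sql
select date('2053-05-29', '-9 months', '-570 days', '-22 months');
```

Adding -9 months to 2053-05-29 gives 2052-08-29.
Applying '-570 days' to 2052-08-29: counting 570 days back gives 2051-02-06.
Adding -22 months to 2051-02-06 gives 2049-04-06.

2049-04-06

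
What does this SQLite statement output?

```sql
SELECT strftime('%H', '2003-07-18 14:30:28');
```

`%H` extracts the 2-digit hour (00-23): 14.

14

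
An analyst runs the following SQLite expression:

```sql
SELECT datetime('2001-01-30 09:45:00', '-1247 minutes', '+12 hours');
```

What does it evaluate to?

1247 minutes = 20h 47m; -1247 minutes from 2001-01-30 09:45:00 is 2001-01-29 12:58:00 (crosses midnight).
+12 hours from 2001-01-29 12:58:00 is 2001-01-30 00:58:00 (crosses midnight).

2001-01-30 00:58:00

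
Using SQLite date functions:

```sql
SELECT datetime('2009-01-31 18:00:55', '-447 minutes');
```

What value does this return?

2009-01-31 10:33:55

447 minutes = 7h 27m; -447 minutes from 2009-01-31 18:00:55 is 2009-01-31 10:33:55.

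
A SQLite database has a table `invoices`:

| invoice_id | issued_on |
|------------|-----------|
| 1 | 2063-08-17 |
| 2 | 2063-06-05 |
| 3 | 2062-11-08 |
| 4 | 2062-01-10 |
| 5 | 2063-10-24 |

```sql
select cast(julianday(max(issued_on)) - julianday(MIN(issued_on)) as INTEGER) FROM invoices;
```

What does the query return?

652

MIN = 2062-01-10, MAX = 2063-10-24.
21 days remain in January 2062 after the 10th (31 − 10).
Full months from February 2062 through September 2063 contribute their day counts.
Then 24 days into October 2063.
Total: 21 + 28 + 31 + 30 + 31 + 30 + 31 + 31 + 30 + 31 + 30 + 31 + 31 + 28 + 31 + 30 + 31 + 30 + 31 + 31 + 30 + 24 = 652.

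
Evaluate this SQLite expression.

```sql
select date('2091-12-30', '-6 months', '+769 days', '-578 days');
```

Adding -6 months to 2091-12-30 gives 2091-06-30.
Applying '+769 days' to 2091-06-30: counting 769 days forward gives 2093-08-07.
Applying '-578 days' to 2093-08-07: counting 578 days back gives 2092-01-07.

2092-01-07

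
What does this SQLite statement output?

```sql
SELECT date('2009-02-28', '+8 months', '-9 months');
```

2009-01-28

Adding +8 months to 2009-02-28 gives 2009-10-28.
Adding -9 months to 2009-10-28 gives 2009-01-28.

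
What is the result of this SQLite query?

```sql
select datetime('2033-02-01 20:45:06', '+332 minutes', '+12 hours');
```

332 minutes = 5h 32m; +332 minutes from 2033-02-01 20:45:06 is 2033-02-02 02:17:06 (crosses midnight).
+12 hours from 2033-02-02 02:17:06 is 2033-02-02 14:17:06.

2033-02-02 14:17:06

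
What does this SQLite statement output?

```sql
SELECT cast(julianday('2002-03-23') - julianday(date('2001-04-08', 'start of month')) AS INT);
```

`start of month` rewinds 2001-04-08 to 2001-04-01.
29 days remain in April 2001 after the 1st (30 − 1).
Full months from May 2001 through February 2002 contribute their day counts.
Then 23 days into March 2002.
Total: 29 + 31 + 30 + 31 + 31 + 30 + 31 + 30 + 31 + 31 + 28 + 23 = 356.

356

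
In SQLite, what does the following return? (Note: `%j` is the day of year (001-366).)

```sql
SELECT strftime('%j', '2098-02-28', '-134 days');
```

290

First apply '-134 days': 2098-02-28 → 2097-10-17.
Day-of-year for 2097-10-17: days since 2097-01-01 inclusive = 290, zero-padded to 290.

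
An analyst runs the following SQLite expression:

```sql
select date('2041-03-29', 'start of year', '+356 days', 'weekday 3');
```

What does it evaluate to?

2041-12-25

`start of year` rewinds 2041-03-29 to 2041-01-01.
Applying '+356 days' to 2041-01-01: counting 356 days forward gives 2041-12-23.
`weekday 3` advances to the next Wednesday; 2041-12-23 is a Monday, so it moves forward to 2041-12-25.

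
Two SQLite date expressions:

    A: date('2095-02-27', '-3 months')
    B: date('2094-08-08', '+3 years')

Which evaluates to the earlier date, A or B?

A

A = 2094-11-27.
B = 2097-08-08.
A is earlier.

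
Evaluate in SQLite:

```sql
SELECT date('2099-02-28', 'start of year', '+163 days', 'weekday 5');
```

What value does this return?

2099-06-19

`start of year` rewinds 2099-02-28 to 2099-01-01.
Applying '+163 days' to 2099-01-01: counting 163 days forward gives 2099-06-13.
`weekday 5` advances to the next Friday; 2099-06-13 is a Saturday, so it moves forward to 2099-06-19.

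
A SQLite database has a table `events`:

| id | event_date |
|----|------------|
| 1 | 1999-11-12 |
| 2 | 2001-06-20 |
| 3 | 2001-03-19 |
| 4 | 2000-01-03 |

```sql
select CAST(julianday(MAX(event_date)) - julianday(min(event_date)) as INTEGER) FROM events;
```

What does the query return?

MIN = 1999-11-12, MAX = 2001-06-20.
18 days remain in November 1999 after the 12th (30 − 12).
Full months from December 1999 through May 2001 contribute their day counts.
Then 20 days into June 2001.
Total: 18 + 31 + 31 + 29 + 31 + 30 + 31 + 30 + 31 + 31 + 30 + 31 + 30 + 31 + 31 + 28 + 31 + 30 + 31 + 20 = 586.

586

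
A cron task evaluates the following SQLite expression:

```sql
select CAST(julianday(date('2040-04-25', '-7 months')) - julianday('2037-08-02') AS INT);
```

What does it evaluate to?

784

Adding -7 months to 2040-04-25 gives 2039-09-25.
29 days remain in August 2037 after the 2nd (31 − 2).
Full months from September 2037 through August 2039 contribute their day counts.
Then 25 days into September 2039.
Total: 29 + 30 + 31 + 30 + 31 + 31 + 28 + 31 + 30 + 31 + 30 + 31 + 31 + 30 + 31 + 30 + 31 + 31 + 28 + 31 + 30 + 31 + 30 + 31 + 31 + 25 = 784.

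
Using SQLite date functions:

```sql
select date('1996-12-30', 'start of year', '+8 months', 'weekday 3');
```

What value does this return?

1996-09-04

`start of year` rewinds 1996-12-30 to 1996-01-01.
Adding +8 months to 1996-01-01 gives 1996-09-01.
`weekday 3` advances to the next Wednesday; 1996-09-01 is a Sunday, so it moves forward to 1996-09-04.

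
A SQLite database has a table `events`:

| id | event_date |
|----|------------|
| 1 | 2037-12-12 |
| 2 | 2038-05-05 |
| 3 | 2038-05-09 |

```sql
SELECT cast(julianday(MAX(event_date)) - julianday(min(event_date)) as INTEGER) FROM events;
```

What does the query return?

MIN = 2037-12-12, MAX = 2038-05-09.
19 days remain in December 2037 after the 12th (31 − 12).
January 2038: 31 days.
February 2038: 28 days.
March 2038: 31 days.
April 2038: 30 days.
Then 9 days into May 2038.
Total: 19 + 31 + 28 + 31 + 30 + 9 = 148.

148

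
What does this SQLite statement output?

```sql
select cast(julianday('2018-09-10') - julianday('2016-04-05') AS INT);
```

25 days remain in April 2016 after the 5th (30 − 5).
Full months from May 2016 through August 2018 contribute their day counts.
Then 10 days into September 2018.
Total: 25 + 31 + 30 + 31 + 31 + 30 + 31 + 30 + 31 + 31 + 28 + 31 + 30 + 31 + 30 + 31 + 31 + 30 + 31 + 30 + 31 + 31 + 28 + 31 + 30 + 31 + 30 + 31 + 31 + 10 = 888.

888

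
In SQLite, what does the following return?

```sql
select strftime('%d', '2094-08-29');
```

`%d` extracts the 2-digit day of month: 29.

29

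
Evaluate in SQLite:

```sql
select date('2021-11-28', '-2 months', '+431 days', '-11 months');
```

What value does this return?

Adding -2 months to 2021-11-28 gives 2021-09-28.
Applying '+431 days' to 2021-09-28: counting 431 days forward gives 2022-12-03.
Adding -11 months to 2022-12-03 gives 2022-01-03.

2022-01-03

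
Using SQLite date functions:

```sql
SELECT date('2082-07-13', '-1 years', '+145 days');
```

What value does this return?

2081-12-05

Adding -1 year to 2082-07-13 gives 2081-07-13.
Applying '+145 days' to 2081-07-13: counting 145 days forward gives 2081-12-05.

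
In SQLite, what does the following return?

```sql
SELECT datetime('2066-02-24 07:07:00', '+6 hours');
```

2066-02-24 13:07:00

+6 hours from 2066-02-24 07:07:00 is 2066-02-24 13:07:00.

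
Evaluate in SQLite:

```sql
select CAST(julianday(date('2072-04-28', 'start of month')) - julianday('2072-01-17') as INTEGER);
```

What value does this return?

`start of month` rewinds 2072-04-28 to 2072-04-01.
14 days remain in January 2072 after the 17th (31 − 17).
February 2072: 29 days (leap year).
March 2072: 31 days.
Then 1 day into April 2072.
Total: 14 + 29 + 31 + 1 = 75.

75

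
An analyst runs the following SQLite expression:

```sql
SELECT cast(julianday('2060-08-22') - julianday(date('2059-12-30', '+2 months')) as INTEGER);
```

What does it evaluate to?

174

Adding +2 months to 2059-12-30 targets 2060-02-30. February 2060 has only 29 days, so SQLite normalizes the 1-day overflow forward to 2060-03-01.
30 days remain in March 2060 after the 1st (31 − 1).
April 2060: 30 days.
May 2060: 31 days.
June 2060: 30 days.
July 2060: 31 days.
Then 22 days into August 2060.
Total: 30 + 30 + 31 + 30 + 31 + 22 = 174.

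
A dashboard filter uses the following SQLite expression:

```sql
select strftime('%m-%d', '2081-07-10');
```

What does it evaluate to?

`%m-%d` extracts the month-day: 07-10.

07-10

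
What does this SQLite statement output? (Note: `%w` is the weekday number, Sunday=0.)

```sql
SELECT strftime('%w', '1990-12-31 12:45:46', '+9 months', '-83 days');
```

First apply '+9 months', '-83 days': 1990-12-31 12:45:46 → 1991-07-10 12:45:46.
1991-07-10 is a Wednesday; with Sunday=0 that is 3.

3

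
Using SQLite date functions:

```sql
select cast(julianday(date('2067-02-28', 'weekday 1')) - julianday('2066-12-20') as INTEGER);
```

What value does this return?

`weekday 1` advances to the next Monday; 2067-02-28 is already a Monday, so it stays at 2067-02-28.
11 days remain in December 2066 after the 20th (31 − 20).
January 2067: 31 days.
Then 28 days into February 2067.
Total: 11 + 31 + 28 = 70.

70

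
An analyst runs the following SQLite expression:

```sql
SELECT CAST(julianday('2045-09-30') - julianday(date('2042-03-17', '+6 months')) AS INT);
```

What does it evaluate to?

Adding +6 months to 2042-03-17 gives 2042-09-17.
13 days remain in September 2042 after the 17th (30 − 17).
Full months from October 2042 through August 2045 contribute their day counts.
Then 30 days into September 2045.
Total: 13 + 31 + 30 + 31 + 31 + 28 + 31 + 30 + 31 + 30 + 31 + 31 + 30 + 31 + 30 + 31 + 31 + 29 + 31 + 30 + 31 + 30 + 31 + 31 + 30 + 31 + 30 + 31 + 31 + 28 + 31 + 30 + 31 + 30 + 31 + 31 + 30 = 1109.

1109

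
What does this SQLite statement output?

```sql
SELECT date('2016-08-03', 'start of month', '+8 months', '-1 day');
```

2017-03-31

`start of month` rewinds 2016-08-03 to 2016-08-01.
Adding +8 months to 2016-08-01 gives 2017-04-01.
Going back 1 day from 2017-04-01 reaches 2017-03-31 (last day of March, 31 days).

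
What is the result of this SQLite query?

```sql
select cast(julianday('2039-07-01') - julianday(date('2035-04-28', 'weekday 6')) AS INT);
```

`weekday 6` advances to the next Saturday; 2035-04-28 is already a Saturday, so it stays at 2035-04-28.
2 days remain in April 2035 after the 28th (30 − 28).
Full months from May 2035 through June 2039 contribute their day counts.
Then 1 day into July 2039.
Total: 2 + 31 + 30 + 31 + 31 + 30 + 31 + 30 + 31 + 31 + 29 + 31 + 30 + 31 + 30 + 31 + 31 + 30 + 31 + 30 + 31 + 31 + 28 + 31 + 30 + 31 + 30 + 31 + 31 + 30 + 31 + 30 + 31 + 31 + 28 + 31 + 30 + 31 + 30 + 31 + 31 + 30 + 31 + 30 + 31 + 31 + 28 + 31 + 30 + 31 + 30 + 1 = 1525.

1525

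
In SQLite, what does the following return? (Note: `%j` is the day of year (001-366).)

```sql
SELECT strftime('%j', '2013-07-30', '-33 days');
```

First apply '-33 days': 2013-07-30 → 2013-06-27.
Day-of-year for 2013-06-27: days since 2013-01-01 inclusive = 178, zero-padded to 178.

178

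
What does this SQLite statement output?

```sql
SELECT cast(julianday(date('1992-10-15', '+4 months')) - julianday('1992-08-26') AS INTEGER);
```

173

Adding +4 months to 1992-10-15 gives 1993-02-15.
5 days remain in August 1992 after the 26th (31 − 26).
September 1992: 30 days.
October 1992: 31 days.
November 1992: 30 days.
December 1992: 31 days.
January 1993: 31 days.
Then 15 days into February 1993.
Total: 5 + 30 + 31 + 30 + 31 + 31 + 15 = 173.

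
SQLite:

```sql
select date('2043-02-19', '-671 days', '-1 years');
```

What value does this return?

2040-04-19

Applying '-671 days' to 2043-02-19: counting 671 days back gives 2041-04-19.
Adding -1 year to 2041-04-19 gives 2040-04-19.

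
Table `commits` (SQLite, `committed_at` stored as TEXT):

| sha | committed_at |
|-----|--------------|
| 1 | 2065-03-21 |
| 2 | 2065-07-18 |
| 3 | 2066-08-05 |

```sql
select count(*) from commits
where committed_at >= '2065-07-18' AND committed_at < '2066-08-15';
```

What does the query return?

2

Rows in [2065-07-18, 2066-08-15): 2065-07-18, 2066-08-05 → 2 rows.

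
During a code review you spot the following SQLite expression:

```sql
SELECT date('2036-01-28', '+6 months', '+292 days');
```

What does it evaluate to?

2037-05-16

Adding +6 months to 2036-01-28 gives 2036-07-28.
Applying '+292 days' to 2036-07-28: counting 292 days forward gives 2037-05-16.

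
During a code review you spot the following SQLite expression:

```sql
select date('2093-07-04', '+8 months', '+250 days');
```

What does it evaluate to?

2094-11-09

Adding +8 months to 2093-07-04 gives 2094-03-04.
Applying '+250 days' to 2094-03-04: counting 250 days forward gives 2094-11-09.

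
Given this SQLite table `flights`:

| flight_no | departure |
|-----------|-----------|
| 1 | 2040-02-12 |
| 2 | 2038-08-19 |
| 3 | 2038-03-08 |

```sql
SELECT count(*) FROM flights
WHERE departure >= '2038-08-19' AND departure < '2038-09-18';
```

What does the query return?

1

Rows in [2038-08-19, 2038-09-18): 2038-08-19 → 1 row.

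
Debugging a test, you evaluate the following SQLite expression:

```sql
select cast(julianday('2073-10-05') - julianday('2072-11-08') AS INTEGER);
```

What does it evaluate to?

22 days remain in November 2072 after the 8th (30 − 8).
Full months from December 2072 through September 2073 contribute their day counts.
Then 5 days into October 2073.
Total: 22 + 31 + 31 + 28 + 31 + 30 + 31 + 30 + 31 + 31 + 30 + 5 = 331.

331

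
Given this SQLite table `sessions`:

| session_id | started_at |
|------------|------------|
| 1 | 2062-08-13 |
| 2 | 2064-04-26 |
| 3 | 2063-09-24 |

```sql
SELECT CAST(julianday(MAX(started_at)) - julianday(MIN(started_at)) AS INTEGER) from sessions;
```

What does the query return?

622

MIN = 2062-08-13, MAX = 2064-04-26.
18 days remain in August 2062 after the 13th (31 − 13).
Full months from September 2062 through March 2064 contribute their day counts.
Then 26 days into April 2064.
Total: 18 + 30 + 31 + 30 + 31 + 31 + 28 + 31 + 30 + 31 + 30 + 31 + 31 + 30 + 31 + 30 + 31 + 31 + 29 + 31 + 26 = 622.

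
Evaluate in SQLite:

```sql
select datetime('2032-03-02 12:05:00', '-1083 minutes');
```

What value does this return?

1083 minutes = 18h 3m; -1083 minutes from 2032-03-02 12:05:00 is 2032-03-01 18:02:00 (crosses midnight).

2032-03-01 18:02:00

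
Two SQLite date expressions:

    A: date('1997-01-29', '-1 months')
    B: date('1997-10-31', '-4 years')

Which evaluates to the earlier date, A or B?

A = 1996-12-29.
B = 1993-10-31.
B is earlier.

B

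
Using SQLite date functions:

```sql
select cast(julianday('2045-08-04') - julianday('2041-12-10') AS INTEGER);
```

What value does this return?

1333

21 days remain in December 2041 after the 10th (31 − 10).
Full months from January 2042 through July 2045 contribute their day counts.
Then 4 days into August 2045.
Total: 21 + 31 + 28 + 31 + 30 + 31 + 30 + 31 + 31 + 30 + 31 + 30 + 31 + 31 + 28 + 31 + 30 + 31 + 30 + 31 + 31 + 30 + 31 + 30 + 31 + 31 + 29 + 31 + 30 + 31 + 30 + 31 + 31 + 30 + 31 + 30 + 31 + 31 + 28 + 31 + 30 + 31 + 30 + 31 + 4 = 1333.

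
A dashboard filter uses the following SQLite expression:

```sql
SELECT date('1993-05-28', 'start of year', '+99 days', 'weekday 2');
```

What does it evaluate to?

1993-04-13

`start of year` rewinds 1993-05-28 to 1993-01-01.
Applying '+99 days' to 1993-01-01: counting 99 days forward gives 1993-04-10.
`weekday 2` advances to the next Tuesday; 1993-04-10 is a Saturday, so it moves forward to 1993-04-13.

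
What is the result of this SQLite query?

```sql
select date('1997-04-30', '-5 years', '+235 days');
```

1992-12-21

Adding -5 years to 1997-04-30 gives 1992-04-30.
Applying '+235 days' to 1992-04-30: counting 235 days forward gives 1992-12-21.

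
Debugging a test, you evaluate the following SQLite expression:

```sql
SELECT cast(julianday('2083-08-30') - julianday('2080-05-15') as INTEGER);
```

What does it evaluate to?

1202

16 days remain in May 2080 after the 15th (31 − 15).
Full months from June 2080 through July 2083 contribute their day counts.
Then 30 days into August 2083.
Total: 16 + 30 + 31 + 31 + 30 + 31 + 30 + 31 + 31 + 28 + 31 + 30 + 31 + 30 + 31 + 31 + 30 + 31 + 30 + 31 + 31 + 28 + 31 + 30 + 31 + 30 + 31 + 31 + 30 + 31 + 30 + 31 + 31 + 28 + 31 + 30 + 31 + 30 + 31 + 30 = 1202.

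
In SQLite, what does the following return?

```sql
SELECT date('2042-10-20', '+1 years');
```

Adding +1 year to 2042-10-20 gives 2043-10-20.

2043-10-20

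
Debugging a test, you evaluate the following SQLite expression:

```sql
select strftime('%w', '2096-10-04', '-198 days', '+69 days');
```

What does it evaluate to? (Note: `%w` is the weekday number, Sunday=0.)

First apply '-198 days', '+69 days': 2096-10-04 → 2096-05-28.
2096-05-28 is a Monday; with Sunday=0 that is 1.

1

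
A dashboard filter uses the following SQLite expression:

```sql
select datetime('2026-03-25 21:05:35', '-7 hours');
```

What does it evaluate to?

-7 hours from 2026-03-25 21:05:35 is 2026-03-25 14:05:35.

2026-03-25 14:05:35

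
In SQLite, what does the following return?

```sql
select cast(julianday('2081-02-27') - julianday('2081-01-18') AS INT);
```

13 days remain in January 2081 after the 18th (31 − 18).
Then 27 days into February 2081.
Total: 13 + 27 = 40.

40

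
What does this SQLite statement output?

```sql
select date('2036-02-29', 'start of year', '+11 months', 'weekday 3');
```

2036-12-03

`start of year` rewinds 2036-02-29 to 2036-01-01.
Adding +11 months to 2036-01-01 gives 2036-12-01.
`weekday 3` advances to the next Wednesday; 2036-12-01 is a Monday, so it moves forward to 2036-12-03.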